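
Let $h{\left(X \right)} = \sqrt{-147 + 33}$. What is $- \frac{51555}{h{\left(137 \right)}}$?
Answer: $\frac{17185 i \sqrt{114}}{38} \approx 4828.6 i$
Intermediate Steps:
$h{\left(X \right)} = i \sqrt{114}$ ($h{\left(X \right)} = \sqrt{-114} = i \sqrt{114}$)
$- \frac{51555}{h{\left(137 \right)}} = - \frac{51555}{i \sqrt{114}} = - 51555 \left(- \frac{i \sqrt{114}}{114}\right) = \frac{17185 i \sqrt{114}}{38}$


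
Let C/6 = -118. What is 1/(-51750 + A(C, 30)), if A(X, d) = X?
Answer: -1/52458 ≈ -1.9063e-5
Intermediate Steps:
C = -708 (C = 6*(-118) = -708)
1/(-51750 + A(C, 30)) = 1/(-51750 - 708) = 1/(-52458) = -1/52458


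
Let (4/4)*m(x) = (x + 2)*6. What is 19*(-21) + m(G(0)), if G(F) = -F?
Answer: -387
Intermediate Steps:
m(x) = 12 + 6*x (m(x) = (x + 2)*6 = (2 + x)*6 = 12 + 6*x)
19*(-21) + m(G(0)) = 19*(-21) + (12 + 6*(-1*0)) = -399 + (12 + 6*0) = -399 + (12 + 0) = -399 + 12 = -387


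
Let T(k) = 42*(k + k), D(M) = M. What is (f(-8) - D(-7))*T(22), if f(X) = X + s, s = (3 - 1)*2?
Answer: 5544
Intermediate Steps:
s = 4 (s = 2*2 = 4)
T(k) = 84*k (T(k) = 42*(2*k) = 84*k)
f(X) = 4 + X (f(X) = X + 4 = 4 + X)
(f(-8) - D(-7))*T(22) = ((4 - 8) - 1*(-7))*(84*22) = (-4 + 7)*1848 = 3*1848 = 5544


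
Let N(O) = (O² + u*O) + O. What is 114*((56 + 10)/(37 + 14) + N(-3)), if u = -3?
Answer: 31578/17 ≈ 1857.5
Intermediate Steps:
N(O) = O² - 2*O (N(O) = (O² - 3*O) + O = O² - 2*O)
114*((56 + 10)/(37 + 14) + N(-3)) = 114*((56 + 10)/(37 + 14) - 3*(-2 - 3)) = 114*(66/51 - 3*(-5)) = 114*(66*(1/51) + 15) = 114*(22/17 + 15) = 114*(277/17) = 31578/17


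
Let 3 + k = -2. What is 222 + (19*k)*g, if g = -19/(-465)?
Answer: 20285/93 ≈ 218.12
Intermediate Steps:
k = -5 (k = -3 - 2 = -5)
g = 19/465 (g = -19*(-1/465) = 19/465 ≈ 0.040860)
222 + (19*k)*g = 222 + (19*(-5))*(19/465) = 222 - 95*19/465 = 222 - 361/93 = 20285/93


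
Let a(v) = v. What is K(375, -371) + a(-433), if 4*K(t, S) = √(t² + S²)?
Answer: -433 + √278266/4 ≈ -301.12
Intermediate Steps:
K(t, S) = √(S² + t²)/4 (K(t, S) = √(t² + S²)/4 = √(S² + t²)/4)
K(375, -371) + a(-433) = √((-371)² + 375²)/4 - 433 = √(137641 + 140625)/4 - 433 = √278266/4 - 433 = -433 + √278266/4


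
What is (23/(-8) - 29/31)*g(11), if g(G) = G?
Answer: -10395/248 ≈ -41.915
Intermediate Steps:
(23/(-8) - 29/31)*g(11) = (23/(-8) - 29/31)*11 = (23*(-1/8) - 29*1/31)*11 = (-23/8 - 29/31)*11 = -945/248*11 = -10395/248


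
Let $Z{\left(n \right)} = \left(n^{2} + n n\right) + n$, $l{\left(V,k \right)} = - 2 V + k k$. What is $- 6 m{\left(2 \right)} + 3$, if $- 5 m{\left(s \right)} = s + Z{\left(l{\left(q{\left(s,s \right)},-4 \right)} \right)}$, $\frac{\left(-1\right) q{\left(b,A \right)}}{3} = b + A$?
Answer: $\frac{19467}{5} \approx 3893.4$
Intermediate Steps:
$q{\left(b,A \right)} = - 3 A - 3 b$ ($q{\left(b,A \right)} = - 3 \left(b + A\right) = - 3 \left(A + b\right) = - 3 A - 3 b$)
$l{\left(V,k \right)} = k^{2} - 2 V$ ($l{\left(V,k \right)} = - 2 V + k^{2} = k^{2} - 2 V$)
$Z{\left(n \right)} = n + 2 n^{2}$ ($Z{\left(n \right)} = \left(n^{2} + n^{2}\right) + n = 2 n^{2} + n = n + 2 n^{2}$)
$m{\left(s \right)} = - \frac{s}{5} - \frac{\left(16 + 12 s\right) \left(33 + 24 s\right)}{5}$ ($m{\left(s \right)} = - \frac{s + \left(\left(-4\right)^{2} - 2 \left(- 3 s - 3 s\right)\right) \left(1 + 2 \left(\left(-4\right)^{2} - 2 \left(- 3 s - 3 s\right)\right)\right)}{5} = - \frac{s + \left(16 - 2 \left(- 6 s\right)\right) \left(1 + 2 \left(16 - 2 \left(- 6 s\right)\right)\right)}{5} = - \frac{s + \left(16 + 12 s\right) \left(1 + 2 \left(16 + 12 s\right)\right)}{5} = - \frac{s + \left(16 + 12 s\right) \left(1 + \left(32 + 24 s\right)\right)}{5} = - \frac{s + \left(16 + 12 s\right) \left(33 + 24 s\right)}{5} = - \frac{s}{5} - \frac{\left(16 + 12 s\right) \left(33 + 24 s\right)}{5}$)
$- 6 m{\left(2 \right)} + 3 = - 6 \left(- \frac{528}{5} - \frac{1562}{5} - \frac{288 \cdot 2^{2}}{5}\right) + 3 = - 6 \left(- \frac{528}{5} - \frac{1562}{5} - \frac{1152}{5}\right) + 3 = \left(-6\right) \left(- \frac{3242}{5}\right) + 3 = \frac{19452}{5} + 3 = \frac{19467}{5}$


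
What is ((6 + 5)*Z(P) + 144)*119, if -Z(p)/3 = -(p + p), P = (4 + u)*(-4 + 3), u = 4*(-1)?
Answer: 17136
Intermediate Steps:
u = -4
P = 0 (P = (4 - 4)*(-4 + 3) = 0*(-1) = 0)
Z(p) = 6*p (Z(p) = -(-3)*(p + p) = -(-3)*2*p = -(-6)*p = 6*p)
((6 + 5)*Z(P) + 144)*119 = ((6 + 5)*(6*0) + 144)*119 = (11*0 + 144)*119 = (0 + 144)*119 = 144*119 = 17136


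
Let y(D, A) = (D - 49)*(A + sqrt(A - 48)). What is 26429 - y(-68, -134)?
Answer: 10751 + 117*I*sqrt(182) ≈ 10751.0 + 1578.4*I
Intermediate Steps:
y(D, A) = (-49 + D)*(A + sqrt(-48 + A))
26429 - y(-68, -134) = 26429 - (-49*(-134) - 49*sqrt(-48 - 134) - 134*(-68) - 68*sqrt(-48 - 134)) = 26429 - (6566 - 49*I*sqrt(182) + 9112 - 68*I*sqrt(182)) = 26429 - (15678 - 117*I*sqrt(182)) = 26429 + (-15678 + 117*I*sqrt(182)) = 10751 + 117*I*sqrt(182)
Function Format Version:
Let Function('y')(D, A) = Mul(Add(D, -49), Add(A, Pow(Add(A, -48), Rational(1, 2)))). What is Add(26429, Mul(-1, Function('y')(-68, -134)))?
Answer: Add(10751, Mul(117, I, Pow(182, Rational(1, 2)))) ≈ Add(10751., Mul(1578.4, I))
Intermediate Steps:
Function('y')(D, A) = Mul(Add(-49, D), Add(A, Pow(Add(-48, A), Rational(1, 2))))
Add(26429, Mul(-1, Function('y')(-68, -134))) = Add(26429, Mul(-1, Add(Mul(-49, -134), Mul(-49, Pow(Add(-48, -134), Rational(1, 2))), Mul(-134, -68), Mul(-68, Pow(Add(-48, -134), Rational(1, 2)))))) = Add(26429, Mul(-1, Add(6566, Mul(-49, Pow(-182, Rational(1, 2))), 9112, Mul(-68, Pow(-182, Rational(1, 2)))))) = Add(26429, Mul(-1, Add(6566, Mul(-49, Mul(I, Pow(182, Rational(1, 2)))), 9112, Mul(-68, Mul(I, Pow(182, Rational(1, 2))))))) = Add(26429, Mul(-1, Add(6566, Mul(-49, I, Pow(182, Rational(1, 2))), 9112, Mul(-68, I, Pow(182, Rational(1, 2)))))) = Add(26429, Mul(-1, Add(15678, Mul(-117, I, Pow(182, Rational(1, 2)))))) = Add(26429, Add(-15678, Mul(117, I, Pow(182, Rational(1, 2))))) = Add(10751, Mul(117, I, Pow(182, Rational(1, 2))))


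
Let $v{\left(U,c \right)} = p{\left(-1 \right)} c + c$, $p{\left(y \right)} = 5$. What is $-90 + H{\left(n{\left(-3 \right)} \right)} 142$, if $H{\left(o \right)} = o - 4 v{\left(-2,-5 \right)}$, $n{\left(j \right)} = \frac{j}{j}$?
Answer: $17092$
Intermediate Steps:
$n{\left(j \right)} = 1$
$v{\left(U,c \right)} = 6 c$ ($v{\left(U,c \right)} = 5 c + c = 6 c$)
$H{\left(o \right)} = 120 + o$ ($H{\left(o \right)} = o - 4 \cdot 6 \left(-5\right) = o - -120 = o + 120 = 120 + o$)
$-90 + H{\left(n{\left(-3 \right)} \right)} 142 = -90 + \left(120 + 1\right) 142 = -90 + 121 \cdot 142 = -90 + 17182 = 17092$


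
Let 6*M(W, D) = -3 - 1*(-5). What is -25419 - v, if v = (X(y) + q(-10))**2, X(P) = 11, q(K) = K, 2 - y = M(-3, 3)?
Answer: -25420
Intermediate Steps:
M(W, D) = 1/3 (M(W, D) = (-3 - 1*(-5))/6 = (-3 + 5)/6 = (1/6)*2 = 1/3)
y = 5/3 (y = 2 - 1*1/3 = 2 - 1/3 = 5/3 ≈ 1.6667)
v = 1 (v = (11 - 10)**2 = 1**2 = 1)
-25419 - v = -25419 - 1*1 = -25419 - 1 = -25420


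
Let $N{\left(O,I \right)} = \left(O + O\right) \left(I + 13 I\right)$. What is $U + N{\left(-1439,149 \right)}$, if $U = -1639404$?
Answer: $-7642912$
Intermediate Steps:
$N{\left(O,I \right)} = 28 I O$ ($N{\left(O,I \right)} = 2 O 14 I = 28 I O$)
$U + N{\left(-1439,149 \right)} = -1639404 + 28 \cdot 149 \left(-1439\right) = -1639404 - 6003508 = -7642912$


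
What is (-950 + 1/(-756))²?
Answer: 515812676401/571536 ≈ 9.0250e+5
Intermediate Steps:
(-950 + 1/(-756))² = (-950 - 1/756)² = (-718201/756)² = 515812676401/571536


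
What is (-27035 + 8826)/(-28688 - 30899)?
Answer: 18209/59587 ≈ 0.30559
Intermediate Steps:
(-27035 + 8826)/(-28688 - 30899) = -18209/(-59587) = -18209*(-1/59587) = 18209/59587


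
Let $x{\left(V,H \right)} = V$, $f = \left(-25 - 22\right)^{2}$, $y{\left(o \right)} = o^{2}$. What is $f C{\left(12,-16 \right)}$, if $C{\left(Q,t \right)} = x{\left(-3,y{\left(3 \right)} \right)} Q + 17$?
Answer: $-41971$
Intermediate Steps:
$f = 2209$ ($f = \left(-47\right)^{2} = 2209$)
$C{\left(Q,t \right)} = 17 - 3 Q$ ($C{\left(Q,t \right)} = - 3 Q + 17 = 17 - 3 Q$)
$f C{\left(12,-16 \right)} = 2209 \left(17 - 36\right) = 2209 \left(-19\right) = -41971$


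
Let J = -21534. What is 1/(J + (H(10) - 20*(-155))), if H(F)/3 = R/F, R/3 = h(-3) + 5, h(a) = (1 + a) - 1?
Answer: -5/92161 ≈ -5.4253e-5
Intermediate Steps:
h(a) = a
R = 6 (R = 3*(-3 + 5) = 3*2 = 6)
H(F) = 18/F (H(F) = 3*(6/F) = 18/F)
1/(J + (H(10) - 20*(-155))) = 1/(-21534 + (18/10 - 20*(-155))) = 1/(-21534 + (18*(⅒) + 3100)) = 1/(-21534 + (9/5 + 3100)) = 1/(-21534 + 15509/5) = 1/(-92161/5) = -5/92161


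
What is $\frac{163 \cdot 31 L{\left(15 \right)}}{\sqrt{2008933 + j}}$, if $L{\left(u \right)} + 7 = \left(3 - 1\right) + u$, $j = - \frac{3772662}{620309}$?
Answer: $\frac{10106 \sqrt{773001439567019215}}{249231089527} \approx 35.651$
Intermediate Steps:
$j = - \frac{3772662}{620309}$ ($j = \left(-3772662\right) \frac{1}{620309} = - \frac{3772662}{620309} \approx -6.0819$)
$L{\left(u \right)} = -5 + u$ ($L{\left(u \right)} = -7 + \left(\left(3 - 1\right) + u\right) = -7 + \left(2 + u\right) = -5 + u$)
$\frac{163 \cdot 31 L{\left(15 \right)}}{\sqrt{2008933 + j}} = \frac{163 \cdot 31 \left(-5 + 15\right)}{\sqrt{2008933 - \frac{3772662}{620309}}} = \frac{5053 \cdot 10}{\sqrt{\frac{1246155447635}{620309}}} = \frac{50530}{\frac{1}{620309} \sqrt{773001439567019215}} = 50530 \frac{\sqrt{773001439567019215}}{1246155447635} = \frac{10106 \sqrt{773001439567019215}}{249231089527}$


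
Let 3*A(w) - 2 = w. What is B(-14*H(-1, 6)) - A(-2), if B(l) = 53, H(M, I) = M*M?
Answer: 53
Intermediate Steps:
A(w) = 2/3 + w/3
H(M, I) = M**2
B(-14*H(-1, 6)) - A(-2) = 53 - (2/3 + (1/3)*(-2)) = 53 - (2/3 - 2/3) = 53 - 1*0 = 53 + 0 = 53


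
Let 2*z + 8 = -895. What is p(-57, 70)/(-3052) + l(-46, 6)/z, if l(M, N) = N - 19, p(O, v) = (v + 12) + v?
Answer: -2068/98427 ≈ -0.021010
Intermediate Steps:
z = -903/2 (z = -4 + (½)*(-895) = -4 - 895/2 = -903/2 ≈ -451.50)
p(O, v) = 12 + 2*v (p(O, v) = (12 + v) + v = 12 + 2*v)
l(M, N) = -19 + N
p(-57, 70)/(-3052) + l(-46, 6)/z = (12 + 2*70)/(-3052) + (-19 + 6)/(-903/2) = (12 + 140)*(-1/3052) - 13*(-2/903) = 152*(-1/3052) + 26/903 = -38/763 + 26/903 = -2068/98427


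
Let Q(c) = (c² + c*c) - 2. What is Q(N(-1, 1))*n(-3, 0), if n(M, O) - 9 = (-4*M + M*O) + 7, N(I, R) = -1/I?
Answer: 0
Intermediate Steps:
n(M, O) = 16 - 4*M + M*O (n(M, O) = 9 + ((-4*M + M*O) + 7) = 9 + (7 - 4*M + M*O) = 16 - 4*M + M*O)
Q(c) = -2 + 2*c² (Q(c) = (c² + c²) - 2 = 2*c² - 2 = -2 + 2*c²)
Q(N(-1, 1))*n(-3, 0) = (-2 + 2*(-1/(-1))²)*(16 - 4*(-3) - 3*0) = (-2 + 2*(-1*(-1))²)*(16 + 12 + 0) = (-2 + 2*1²)*28 = (-2 + 2*1)*28 = (-2 + 2)*28 = 0*28 = 0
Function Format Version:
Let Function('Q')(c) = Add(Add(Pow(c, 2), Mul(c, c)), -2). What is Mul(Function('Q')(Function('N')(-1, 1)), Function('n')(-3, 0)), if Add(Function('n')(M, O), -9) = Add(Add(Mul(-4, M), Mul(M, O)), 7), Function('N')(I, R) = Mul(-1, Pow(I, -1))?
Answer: 0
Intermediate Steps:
Function('n')(M, O) = Add(16, Mul(-4, M), Mul(M, O)) (Function('n')(M, O) = Add(9, Add(Add(Mul(-4, M), Mul(M, O)), 7)) = Add(9, Add(7, Mul(-4, M), Mul(M, O))) = Add(16, Mul(-4, M), Mul(M, O)))
Function('Q')(c) = Add(-2, Mul(2, Pow(c, 2))) (Function('Q')(c) = Add(Add(Pow(c, 2), Pow(c, 2)), -2) = Add(Mul(2, Pow(c, 2)), -2) = Add(-2, Mul(2, Pow(c, 2))))
Mul(Function('Q')(Function('N')(-1, 1)), Function('n')(-3, 0)) = Mul(Add(-2, Mul(2, Pow(Mul(-1, Pow(-1, -1)), 2))), Add(16, Mul(-4, -3), Mul(-3, 0))) = Mul(Add(-2, Mul(2, Pow(Mul(-1, -1), 2))), Add(16, 12, 0)) = Mul(Add(-2, Mul(2, Pow(1, 2))), 28) = Mul(Add(-2, Mul(2, 1)), 28) = Mul(Add(-2, 2), 28) = Mul(0, 28) = 0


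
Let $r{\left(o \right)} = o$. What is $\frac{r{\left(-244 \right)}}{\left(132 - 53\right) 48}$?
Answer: $- \frac{61}{948} \approx -0.064346$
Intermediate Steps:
$\frac{r{\left(-244 \right)}}{\left(132 - 53\right) 48} = - \frac{244}{\left(132 - 53\right) 48} = - \frac{244}{79 \cdot 48} = - \frac{244}{3792} = \left(-244\right) \frac{1}{3792} = - \frac{61}{948}$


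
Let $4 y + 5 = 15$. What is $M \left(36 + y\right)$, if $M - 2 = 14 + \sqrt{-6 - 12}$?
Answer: $616 + \frac{231 i \sqrt{2}}{2} \approx 616.0 + 163.34 i$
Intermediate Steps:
$y = \frac{5}{2}$ ($y = - \frac{5}{4} + \frac{1}{4} \cdot 15 = - \frac{5}{4} + \frac{15}{4} = \frac{5}{2} \approx 2.5$)
$M = 16 + 3 i \sqrt{2}$ ($M = 2 + \left(14 + \sqrt{-6 - 12}\right) = 2 + \left(14 + \sqrt{-18}\right) = 2 + \left(14 + 3 i \sqrt{2}\right) = 16 + 3 i \sqrt{2} \approx 16.0 + 4.2426 i$)
$M \left(36 + y\right) = \left(16 + 3 i \sqrt{2}\right) \left(36 + \frac{5}{2}\right) = \left(16 + 3 i \sqrt{2}\right) \frac{77}{2} = 616 + \frac{231 i \sqrt{2}}{2}$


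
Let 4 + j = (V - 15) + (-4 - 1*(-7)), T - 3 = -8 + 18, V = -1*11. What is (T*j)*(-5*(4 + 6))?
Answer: 17550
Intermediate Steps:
V = -11
T = 13 (T = 3 + (-8 + 18) = 3 + 10 = 13)
j = -27 (j = -4 + ((-11 - 15) + (-4 - 1*(-7))) = -4 + (-26 + (-4 + 7)) = -4 + (-26 + 3) = -4 - 23 = -27)
(T*j)*(-5*(4 + 6)) = (13*(-27))*(-5*(4 + 6)) = -(-1755)*10 = -351*(-50) = 17550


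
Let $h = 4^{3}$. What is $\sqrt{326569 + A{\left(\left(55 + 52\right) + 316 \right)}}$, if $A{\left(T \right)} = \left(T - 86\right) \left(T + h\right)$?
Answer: $8 \sqrt{7667} \approx 700.49$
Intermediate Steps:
$h = 64$
$A{\left(T \right)} = \left(-86 + T\right) \left(64 + T\right)$ ($A{\left(T \right)} = \left(T - 86\right) \left(T + 64\right) = \left(-86 + T\right) \left(64 + T\right)$)
$\sqrt{326569 + A{\left(\left(55 + 52\right) + 316 \right)}} = \sqrt{326569 - \left(5504 - \left(\left(55 + 52\right) + 316\right)^{2} + 22 \left(\left(55 + 52\right) + 316\right)\right)} = \sqrt{326569 - \left(5504 - \left(107 + 316\right)^{2} + 22 \left(107 + 316\right)\right)} = \sqrt{326569 - \left(14810 - 178929\right)} = \sqrt{326569 - -164119} = \sqrt{326569 + 164119} = \sqrt{490688} = 8 \sqrt{7667}$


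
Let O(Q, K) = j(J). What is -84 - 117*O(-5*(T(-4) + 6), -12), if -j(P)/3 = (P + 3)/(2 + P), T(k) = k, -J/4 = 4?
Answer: 3387/14 ≈ 241.93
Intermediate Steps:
J = -16 (J = -4*4 = -16)
j(P) = -3*(3 + P)/(2 + P) (j(P) = -3*(P + 3)/(2 + P) = -3*(3 + P)/(2 + P))
O(Q, K) = -39/14 (O(Q, K) = 3*(-3 - 1*(-16))/(2 - 16) = 3*(-3 + 16)/(-14) = 3*(-1/14)*13 = -39/14)
-84 - 117*O(-5*(T(-4) + 6), -12) = -84 - 117*(-39/14) = -84 + 4563/14 = 3387/14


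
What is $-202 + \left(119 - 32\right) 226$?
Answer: $19460$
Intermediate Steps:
$-202 + \left(119 - 32\right) 226 = -202 + 87 \cdot 226 = -202 + 19662 = 19460$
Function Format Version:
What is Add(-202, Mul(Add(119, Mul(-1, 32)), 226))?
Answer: 19460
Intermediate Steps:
Add(-202, Mul(Add(119, Mul(-1, 32)), 226)) = Add(-202, Mul(Add(119, -32), 226)) = Add(-202, Mul(87, 226)) = Add(-202, 19662) = 19460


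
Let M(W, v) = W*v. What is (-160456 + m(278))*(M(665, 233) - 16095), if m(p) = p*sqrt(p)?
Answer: -22279315600 + 38600300*sqrt(278) ≈ -2.1636e+10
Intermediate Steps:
m(p) = p**(3/2)
(-160456 + m(278))*(M(665, 233) - 16095) = (-160456 + 278**(3/2))*(665*233 - 16095) = (-160456 + 278*sqrt(278))*(154945 - 16095) = (-160456 + 278*sqrt(278))*138850 = -22279315600 + 38600300*sqrt(278)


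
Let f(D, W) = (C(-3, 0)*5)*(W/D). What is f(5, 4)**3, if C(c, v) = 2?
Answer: 512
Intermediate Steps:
f(D, W) = 10*W/D (f(D, W) = (2*5)*(W/D) = 10*(W/D) = 10*W/D)
f(5, 4)**3 = (10*4/5)**3 = (10*4*(1/5))**3 = 8**3 = 512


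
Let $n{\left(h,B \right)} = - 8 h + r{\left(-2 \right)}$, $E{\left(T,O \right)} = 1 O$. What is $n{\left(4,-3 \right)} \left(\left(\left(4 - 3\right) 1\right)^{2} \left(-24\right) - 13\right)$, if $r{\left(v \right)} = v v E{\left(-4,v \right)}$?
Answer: $1480$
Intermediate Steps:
$E{\left(T,O \right)} = O$
$r{\left(v \right)} = v^{3}$ ($r{\left(v \right)} = v v v = v^{2} v = v^{3}$)
$n{\left(h,B \right)} = -8 - 8 h$ ($n{\left(h,B \right)} = - 8 h + \left(-2\right)^{3} = - 8 h - 8 = -8 - 8 h$)
$n{\left(4,-3 \right)} \left(\left(\left(4 - 3\right) 1\right)^{2} \left(-24\right) - 13\right) = \left(-8 - 32\right) \left(\left(\left(4 - 3\right) 1\right)^{2} \left(-24\right) - 13\right) = \left(-8 - 32\right) \left(\left(1 \cdot 1\right)^{2} \left(-24\right) - 13\right) = - 40 \left(1^{2} \left(-24\right) - 13\right) = - 40 \left(1 \left(-24\right) - 13\right) = - 40 \left(-24 - 13\right) = \left(-40\right) \left(-37\right) = 1480$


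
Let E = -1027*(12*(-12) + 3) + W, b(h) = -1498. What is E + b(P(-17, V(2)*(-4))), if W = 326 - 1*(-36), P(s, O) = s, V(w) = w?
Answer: 143671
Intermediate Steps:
W = 362 (W = 326 + 36 = 362)
E = 145169 (E = -1027*(12*(-12) + 3) + 362 = -1027*(-144 + 3) + 362 = -1027*(-141) + 362 = 144807 + 362 = 145169)
E + b(P(-17, V(2)*(-4))) = 145169 - 1498 = 143671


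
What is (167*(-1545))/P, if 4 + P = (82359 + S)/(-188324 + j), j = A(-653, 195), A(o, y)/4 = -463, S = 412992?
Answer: 3271217376/83737 ≈ 39065.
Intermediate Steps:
A(o, y) = -1852 (A(o, y) = 4*(-463) = -1852)
j = -1852
P = -418685/63392 (P = -4 + (82359 + 412992)/(-188324 - 1852) = -4 + 495351/(-190176) = -4 + 495351*(-1/190176) = -4 - 165117/63392 = -418685/63392 ≈ -6.6047)
(167*(-1545))/P = (167*(-1545))/(-418685/63392) = -258015*(-63392/418685) = 3271217376/83737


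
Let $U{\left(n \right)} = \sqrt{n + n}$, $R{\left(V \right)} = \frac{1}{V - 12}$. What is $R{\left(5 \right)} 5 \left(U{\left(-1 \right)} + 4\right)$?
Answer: $- \frac{20}{7} - \frac{5 i \sqrt{2}}{7} \approx -2.8571 - 1.0102 i$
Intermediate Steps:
$R{\left(V \right)} = \frac{1}{-12 + V}$
$U{\left(n \right)} = \sqrt{2} \sqrt{n}$ ($U{\left(n \right)} = \sqrt{2 n} = \sqrt{2} \sqrt{n}$)
$R{\left(5 \right)} 5 \left(U{\left(-1 \right)} + 4\right) = \frac{5 \left(\sqrt{2} \sqrt{-1} + 4\right)}{-12 + 5} = \frac{5 \left(\sqrt{2} i + 4\right)}{-7} = - \frac{5 \left(i \sqrt{2} + 4\right)}{7} = - \frac{5 \left(4 + i \sqrt{2}\right)}{7} = - \frac{20 + 5 i \sqrt{2}}{7} = - \frac{20}{7} - \frac{5 i \sqrt{2}}{7}$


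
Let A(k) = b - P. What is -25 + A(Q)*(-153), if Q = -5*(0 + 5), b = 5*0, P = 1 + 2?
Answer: 434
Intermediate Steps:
P = 3
b = 0
Q = -25 (Q = -5*5 = -25)
A(k) = -3 (A(k) = 0 - 1*3 = 0 - 3 = -3)
-25 + A(Q)*(-153) = -25 - 3*(-153) = -25 + 459 = 434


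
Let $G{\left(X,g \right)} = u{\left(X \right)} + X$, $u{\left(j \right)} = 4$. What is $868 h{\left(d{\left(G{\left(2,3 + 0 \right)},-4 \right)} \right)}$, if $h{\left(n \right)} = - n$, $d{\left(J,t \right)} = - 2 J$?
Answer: $10416$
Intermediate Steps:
$G{\left(X,g \right)} = 4 + X$
$868 h{\left(d{\left(G{\left(2,3 + 0 \right)},-4 \right)} \right)} = 868 \left(- \left(-2\right) \left(4 + 2\right)\right) = 868 \left(- \left(-2\right) 6\right) = 868 \left(\left(-1\right) \left(-12\right)\right) = 868 \cdot 12 = 10416$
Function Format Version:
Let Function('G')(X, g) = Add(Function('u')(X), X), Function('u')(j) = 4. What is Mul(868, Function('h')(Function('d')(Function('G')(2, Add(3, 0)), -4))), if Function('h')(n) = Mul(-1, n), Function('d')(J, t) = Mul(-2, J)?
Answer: 10416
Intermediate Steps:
Function('G')(X, g) = Add(4, X)
Mul(868, Function('h')(Function('d')(Function('G')(2, Add(3, 0)), -4))) = Mul(868, Mul(-1, Mul(-2, Add(4, 2)))) = Mul(868, Mul(-1, Mul(-2, 6))) = Mul(868, Mul(-1, -12)) = Mul(868, 12) = 10416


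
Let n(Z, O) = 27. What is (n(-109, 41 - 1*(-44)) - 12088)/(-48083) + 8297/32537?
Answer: 113053344/223496653 ≈ 0.50584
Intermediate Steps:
(n(-109, 41 - 1*(-44)) - 12088)/(-48083) + 8297/32537 = (27 - 12088)/(-48083) + 8297/32537 = -12061*(-1/48083) + 8297*(1/32537) = 1723/6869 + 8297/32537 = 113053344/223496653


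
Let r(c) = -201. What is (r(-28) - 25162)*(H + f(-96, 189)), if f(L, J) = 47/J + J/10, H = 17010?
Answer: -816310463033/1890 ≈ -4.3191e+8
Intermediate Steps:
f(L, J) = 47/J + J/10 (f(L, J) = 47/J + J*(⅒) = 47/J + J/10)
(r(-28) - 25162)*(H + f(-96, 189)) = (-201 - 25162)*(17010 + (47/189 + (⅒)*189)) = -25363*(17010 + (47*(1/189) + 189/10)) = -25363*(17010 + (47/189 + 189/10)) = -25363*(17010 + 36191/1890) = -25363*32185091/1890 = -816310463033/1890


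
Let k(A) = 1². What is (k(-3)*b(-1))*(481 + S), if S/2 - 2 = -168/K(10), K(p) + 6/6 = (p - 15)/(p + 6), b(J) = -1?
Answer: -741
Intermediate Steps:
K(p) = -1 + (-15 + p)/(6 + p) (K(p) = -1 + (p - 15)/(p + 6) = -1 + (-15 + p)/(6 + p))
k(A) = 1
S = 260 (S = 4 + 2*(-168/((-21/(6 + 10)))) = 4 + 2*(-168/((-21/16))) = 4 + 2*(-168/((-21*1/16))) = 4 + 2*(-168/(-21/16)) = 4 + 2*(-168*(-16/21)) = 4 + 2*128 = 4 + 256 = 260)
(k(-3)*b(-1))*(481 + S) = (1*(-1))*(481 + 260) = -1*741 = -741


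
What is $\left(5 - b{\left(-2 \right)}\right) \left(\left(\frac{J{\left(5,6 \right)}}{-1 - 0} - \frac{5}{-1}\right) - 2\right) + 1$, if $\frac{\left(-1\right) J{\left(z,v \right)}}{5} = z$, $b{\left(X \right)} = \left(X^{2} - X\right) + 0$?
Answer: $-27$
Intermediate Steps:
$b{\left(X \right)} = X^{2} - X$
$J{\left(z,v \right)} = - 5 z$
$\left(5 - b{\left(-2 \right)}\right) \left(\left(\frac{J{\left(5,6 \right)}}{-1 - 0} - \frac{5}{-1}\right) - 2\right) + 1 = \left(5 - - 2 \left(-1 - 2\right)\right) \left(\left(\frac{\left(-5\right) 5}{-1 - 0} - \frac{5}{-1}\right) - 2\right) + 1 = \left(5 - \left(-2\right) \left(-3\right)\right) \left(\left(- \frac{25}{-1 + 0} - -5\right) - 2\right) + 1 = \left(5 - 6\right) \left(\left(- \frac{25}{-1} + 5\right) - 2\right) + 1 = \left(5 - 6\right) \left(\left(\left(-25\right) \left(-1\right) + 5\right) - 2\right) + 1 = - (\left(25 + 5\right) - 2) + 1 = - (30 - 2) + 1 = \left(-1\right) 28 + 1 = -28 + 1 = -27$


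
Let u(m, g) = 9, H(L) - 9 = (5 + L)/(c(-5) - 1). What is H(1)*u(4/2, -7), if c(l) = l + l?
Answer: 837/11 ≈ 76.091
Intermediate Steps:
c(l) = 2*l
H(L) = 94/11 - L/11 (H(L) = 9 + (5 + L)/(2*(-5) - 1) = 9 + (5 + L)/(-10 - 1) = 9 + (5 + L)/(-11) = 9 + (5 + L)*(-1/11) = 9 + (-5/11 - L/11) = 94/11 - L/11)
H(1)*u(4/2, -7) = (94/11 - 1/11*1)*9 = (94/11 - 1/11)*9 = (93/11)*9 = 837/11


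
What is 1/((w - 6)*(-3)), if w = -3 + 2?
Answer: 1/21 ≈ 0.047619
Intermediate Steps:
w = -1
1/((w - 6)*(-3)) = 1/((-1 - 6)*(-3)) = 1/(-7*(-3)) = 1/21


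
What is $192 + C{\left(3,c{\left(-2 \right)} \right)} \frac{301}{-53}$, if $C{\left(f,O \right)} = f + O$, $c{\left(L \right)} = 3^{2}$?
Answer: $\frac{6564}{53} \approx 123.85$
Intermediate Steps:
$c{\left(L \right)} = 9$
$C{\left(f,O \right)} = O + f$
$192 + C{\left(3,c{\left(-2 \right)} \right)} \frac{301}{-53} = 192 + \left(9 + 3\right) \frac{301}{-53} = 192 + 12 \cdot 301 \left(- \frac{1}{53}\right) = 192 + 12 \left(- \frac{301}{53}\right) = 192 - \frac{3612}{53} = \frac{6564}{53}$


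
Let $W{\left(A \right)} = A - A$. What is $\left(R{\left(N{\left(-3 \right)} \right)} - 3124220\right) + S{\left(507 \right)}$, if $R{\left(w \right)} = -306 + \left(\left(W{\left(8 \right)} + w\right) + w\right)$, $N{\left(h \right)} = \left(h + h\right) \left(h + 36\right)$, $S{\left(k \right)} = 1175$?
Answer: $-3123747$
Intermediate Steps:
$W{\left(A \right)} = 0$
$N{\left(h \right)} = 2 h \left(36 + h\right)$
$R{\left(w \right)} = -306 + 2 w$ ($R{\left(w \right)} = -306 + \left(\left(0 + w\right) + w\right) = -306 + \left(w + w\right) = -306 + 2 w$)
$\left(R{\left(N{\left(-3 \right)} \right)} - 3124220\right) + S{\left(507 \right)} = \left(\left(-306 + 2 \cdot 2 \left(-3\right) \left(36 - 3\right)\right) - 3124220\right) + 1175 = \left(\left(-306 + 2 \cdot 2 \left(-3\right) 33\right) - 3124220\right) + 1175 = \left(\left(-306 + 2 \left(-198\right)\right) - 3124220\right) + 1175 = \left(\left(-306 - 396\right) - 3124220\right) + 1175 = \left(-702 - 3124220\right) + 1175 = -3124922 + 1175 = -3123747$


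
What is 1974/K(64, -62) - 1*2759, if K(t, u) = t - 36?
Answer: -5377/2 ≈ -2688.5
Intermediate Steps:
K(t, u) = -36 + t
1974/K(64, -62) - 1*2759 = 1974/(-36 + 64) - 1*2759 = 1974/28 - 2759 = 1974*(1/28) - 2759 = 141/2 - 2759 = -5377/2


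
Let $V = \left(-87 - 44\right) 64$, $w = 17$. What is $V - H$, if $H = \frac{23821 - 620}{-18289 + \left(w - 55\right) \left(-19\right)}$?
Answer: $- \frac{147258527}{17567} \approx -8382.7$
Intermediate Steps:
$V = -8384$ ($V = \left(-131\right) 64 = -8384$)
$H = - \frac{23201}{17567}$ ($H = \frac{23821 - 620}{-18289 + \left(17 - 55\right) \left(-19\right)} = \frac{23201}{-18289 - -722} = \frac{23201}{-18289 + 722} = \frac{23201}{-17567} = 23201 \left(- \frac{1}{17567}\right) = - \frac{23201}{17567} \approx -1.3207$)
$V - H = -8384 - - \frac{23201}{17567} = -8384 + \frac{23201}{17567} = - \frac{147258527}{17567}$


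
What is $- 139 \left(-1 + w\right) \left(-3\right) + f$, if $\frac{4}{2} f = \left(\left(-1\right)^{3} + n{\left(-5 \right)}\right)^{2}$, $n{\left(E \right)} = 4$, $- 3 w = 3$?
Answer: $- \frac{1659}{2} \approx -829.5$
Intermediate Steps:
$w = -1$ ($w = \left(- \frac{1}{3}\right) 3 = -1$)
$f = \frac{9}{2}$ ($f = \frac{\left(\left(-1\right)^{3} + 4\right)^{2}}{2} = \frac{\left(-1 + 4\right)^{2}}{2} = \frac{3^{2}}{2} = \frac{1}{2} \cdot 9 = \frac{9}{2} \approx 4.5$)
$- 139 \left(-1 + w\right) \left(-3\right) + f = - 139 \left(-1 - 1\right) \left(-3\right) + \frac{9}{2} = - 139 \left(\left(-2\right) \left(-3\right)\right) + \frac{9}{2} = \left(-139\right) 6 + \frac{9}{2} = -834 + \frac{9}{2} = - \frac{1659}{2}$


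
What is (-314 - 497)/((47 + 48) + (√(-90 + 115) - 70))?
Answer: -811/30 ≈ -27.033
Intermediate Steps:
(-314 - 497)/((47 + 48) + (√(-90 + 115) - 70)) = -811/(95 + (√25 - 70)) = -811/(95 + (5 - 70)) = -811/(95 - 65) = -811/30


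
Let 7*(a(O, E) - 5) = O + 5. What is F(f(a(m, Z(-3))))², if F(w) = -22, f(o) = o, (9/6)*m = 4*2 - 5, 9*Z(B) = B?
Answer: 484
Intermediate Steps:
Z(B) = B/9
m = 2 (m = 2*(4*2 - 5)/3 = 2*(8 - 5)/3 = (⅔)*3 = 2)
a(O, E) = 40/7 + O/7 (a(O, E) = 5 + (O + 5)/7 = 5 + (5 + O)/7 = 5 + (5/7 + O/7) = 40/7 + O/7)
F(f(a(m, Z(-3))))² = (-22)² = 484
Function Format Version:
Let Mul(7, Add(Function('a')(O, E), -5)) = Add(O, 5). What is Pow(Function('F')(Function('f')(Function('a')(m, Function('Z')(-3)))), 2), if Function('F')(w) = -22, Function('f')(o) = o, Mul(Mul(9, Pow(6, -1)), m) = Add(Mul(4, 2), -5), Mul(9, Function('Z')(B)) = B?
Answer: 484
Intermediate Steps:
Function('Z')(B) = Mul(Rational(1, 9), B)
m = 2 (m = Mul(Rational(2, 3), Add(Mul(4, 2), -5)) = Mul(Rational(2, 3), Add(8, -5)) = Mul(Rational(2, 3), 3) = 2)
Function('a')(O, E) = Add(Rational(40, 7), Mul(Rational(1, 7), O)) (Function('a')(O, E) = Add(5, Mul(Rational(1, 7), Add(O, 5))) = Add(5, Mul(Rational(1, 7), Add(5, O))) = Add(5, Add(Rational(5, 7), Mul(Rational(1, 7), O))) = Add(Rational(40, 7), Mul(Rational(1, 7), O)))
Pow(Function('F')(Function('f')(Function('a')(m, Function('Z')(-3)))), 2) = Pow(-22, 2) = 484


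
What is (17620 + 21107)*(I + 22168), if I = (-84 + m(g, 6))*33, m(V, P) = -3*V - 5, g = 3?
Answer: 733257018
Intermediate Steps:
m(V, P) = -5 - 3*V
I = -3234 (I = (-84 + (-5 - 3*3))*33 = (-84 + (-5 - 9))*33 = (-84 - 14)*33 = -98*33 = -3234)
(17620 + 21107)*(I + 22168) = (17620 + 21107)*(-3234 + 22168) = 38727*18934 = 733257018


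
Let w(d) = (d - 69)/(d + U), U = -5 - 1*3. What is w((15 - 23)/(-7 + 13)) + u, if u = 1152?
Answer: 32467/28 ≈ 1159.5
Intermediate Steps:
U = -8 (U = -5 - 3 = -8)
w(d) = (-69 + d)/(-8 + d) (w(d) = (d - 69)/(d - 8) = (-69 + d)/(-8 + d))
w((15 - 23)/(-7 + 13)) + u = (-69 + (15 - 23)/(-7 + 13))/(-8 + (15 - 23)/(-7 + 13)) + 1152 = (-69 - 8/6)/(-8 - 8/6) + 1152 = (-69 - 8*1/6)/(-8 - 8*1/6) + 1152 = (-69 - 4/3)/(-8 - 4/3) + 1152 = -211/3/(-28/3) + 1152 = -3/28*(-211/3) + 1152 = 211/28 + 1152 = 32467/28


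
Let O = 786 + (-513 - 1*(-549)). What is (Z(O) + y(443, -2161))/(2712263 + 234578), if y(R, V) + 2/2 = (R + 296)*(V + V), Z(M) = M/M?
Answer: -3193958/2946841 ≈ -1.0839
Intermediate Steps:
O = 822 (O = 786 + (-513 + 549) = 786 + 36 = 822)
Z(M) = 1
y(R, V) = -1 + 2*V*(296 + R) (y(R, V) = -1 + (R + 296)*(V + V) = -1 + (296 + R)*(2*V) = -1 + 2*V*(296 + R))
(Z(O) + y(443, -2161))/(2712263 + 234578) = (1 + (-1 + 592*(-2161) + 2*443*(-2161)))/(2712263 + 234578) = (1 + (-1 - 1279312 - 1914646))/2946841 = (1 - 3193959)*(1/2946841) = -3193958*1/2946841 = -3193958/2946841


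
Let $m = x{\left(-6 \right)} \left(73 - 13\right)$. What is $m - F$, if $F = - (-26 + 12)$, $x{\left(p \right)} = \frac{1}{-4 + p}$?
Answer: $-20$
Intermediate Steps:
$F = 14$ ($F = \left(-1\right) \left(-14\right) = 14$)
$m = -6$ ($m = \frac{73 - 13}{-4 - 6} = \frac{1}{-10} \cdot 60 = \left(- \frac{1}{10}\right) 60 = -6$)
$m - F = -6 - 14 = -20$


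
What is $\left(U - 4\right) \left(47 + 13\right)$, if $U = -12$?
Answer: $-960$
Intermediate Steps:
$\left(U - 4\right) \left(47 + 13\right) = \left(-12 - 4\right) \left(47 + 13\right) = \left(-12 - 4\right) 60 = \left(-16\right) 60 = -960$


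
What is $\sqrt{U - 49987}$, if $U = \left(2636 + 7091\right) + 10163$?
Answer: $i \sqrt{30097} \approx 173.48 i$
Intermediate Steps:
$U = 19890$ ($U = 9727 + 10163 = 19890$)
$\sqrt{U - 49987} = \sqrt{19890 - 49987} = \sqrt{-30097} = i \sqrt{30097}$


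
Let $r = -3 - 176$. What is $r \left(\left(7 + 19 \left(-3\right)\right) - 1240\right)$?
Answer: $230910$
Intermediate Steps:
$r = -179$ ($r = -3 - 176 = -179$)
$r \left(\left(7 + 19 \left(-3\right)\right) - 1240\right) = - 179 \left(\left(7 + 19 \left(-3\right)\right) - 1240\right) = - 179 \left(\left(7 - 57\right) - 1240\right) = - 179 \left(-50 - 1240\right) = \left(-179\right) \left(-1290\right) = 230910$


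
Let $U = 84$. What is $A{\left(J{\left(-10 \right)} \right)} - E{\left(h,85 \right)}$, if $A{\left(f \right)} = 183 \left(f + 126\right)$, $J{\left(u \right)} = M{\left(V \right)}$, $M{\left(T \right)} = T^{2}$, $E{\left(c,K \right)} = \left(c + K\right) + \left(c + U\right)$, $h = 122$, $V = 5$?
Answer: $27220$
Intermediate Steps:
$E{\left(c,K \right)} = 84 + K + 2 c$ ($E{\left(c,K \right)} = \left(c + K\right) + \left(c + 84\right) = \left(K + c\right) + \left(84 + c\right) = 84 + K + 2 c$)
$J{\left(u \right)} = 25$ ($J{\left(u \right)} = 5^{2} = 25$)
$A{\left(f \right)} = 23058 + 183 f$ ($A{\left(f \right)} = 183 \left(126 + f\right) = 23058 + 183 f$)
$A{\left(J{\left(-10 \right)} \right)} - E{\left(h,85 \right)} = \left(23058 + 183 \cdot 25\right) - \left(84 + 85 + 2 \cdot 122\right) = \left(23058 + 4575\right) - \left(84 + 85 + 244\right) = 27633 - 413 = 27220$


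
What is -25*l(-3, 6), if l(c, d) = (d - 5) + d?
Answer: -175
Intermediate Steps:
l(c, d) = -5 + 2*d (l(c, d) = (-5 + d) + d = -5 + 2*d)
-25*l(-3, 6) = -25*(-5 + 2*6) = -25*(-5 + 12) = -25*7 = -175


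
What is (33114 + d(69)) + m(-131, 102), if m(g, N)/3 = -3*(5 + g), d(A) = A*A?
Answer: 39009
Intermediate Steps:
d(A) = A**2
m(g, N) = -45 - 9*g (m(g, N) = 3*(-3*(5 + g)) = 3*(-15 - 3*g) = -45 - 9*g)
(33114 + d(69)) + m(-131, 102) = (33114 + 69**2) + (-45 - 9*(-131)) = (33114 + 4761) + (-45 + 1179) = 37875 + 1134 = 39009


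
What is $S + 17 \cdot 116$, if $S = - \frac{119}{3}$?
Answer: $\frac{5797}{3} \approx 1932.3$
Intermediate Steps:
$S = - \frac{119}{3}$ ($S = \left(-119\right) \frac{1}{3} = - \frac{119}{3} \approx -39.667$)
$S + 17 \cdot 116 = - \frac{119}{3} + 17 \cdot 116 = - \frac{119}{3} + 1972 = \frac{5797}{3}$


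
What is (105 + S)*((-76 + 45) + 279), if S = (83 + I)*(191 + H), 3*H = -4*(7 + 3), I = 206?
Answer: 38279296/3 ≈ 1.2760e+7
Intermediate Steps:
H = -40/3 (H = (-4*(7 + 3))/3 = (-4*10)/3 = (⅓)*(-40) = -40/3 ≈ -13.333)
S = 154037/3 (S = (83 + 206)*(191 - 40/3) = 289*(533/3) = 154037/3 ≈ 51346.)
(105 + S)*((-76 + 45) + 279) = (105 + 154037/3)*((-76 + 45) + 279) = 154352*(-31 + 279)/3 = (154352/3)*248 = 38279296/3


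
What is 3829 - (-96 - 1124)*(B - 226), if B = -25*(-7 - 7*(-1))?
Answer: -271891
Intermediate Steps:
B = 0 (B = -25*(-7 + 7) = -25*0 = 0)
3829 - (-96 - 1124)*(B - 226) = 3829 - (-96 - 1124)*(0 - 226) = 3829 - (-1220)*(-226) = 3829 - 1*275720 = 3829 - 275720 = -271891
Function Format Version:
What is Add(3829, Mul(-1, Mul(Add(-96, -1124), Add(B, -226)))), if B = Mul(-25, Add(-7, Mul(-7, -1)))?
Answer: -271891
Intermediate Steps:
B = 0 (B = Mul(-25, Add(-7, 7)) = Mul(-25, 0) = 0)
Add(3829, Mul(-1, Mul(Add(-96, -1124), Add(B, -226)))) = Add(3829, Mul(-1, Mul(Add(-96, -1124), Add(0, -226)))) = Add(3829, Mul(-1, Mul(-1220, -226))) = Add(3829, Mul(-1, 275720)) = Add(3829, -275720) = -271891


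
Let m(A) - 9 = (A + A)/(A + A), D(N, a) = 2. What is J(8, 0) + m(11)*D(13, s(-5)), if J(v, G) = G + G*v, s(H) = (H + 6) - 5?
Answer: 20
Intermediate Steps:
s(H) = 1 + H (s(H) = (6 + H) - 5 = 1 + H)
m(A) = 10 (m(A) = 9 + (A + A)/(A + A) = 9 + (2*A)/((2*A)) = 9 + (2*A)*(1/(2*A)) = 9 + 1 = 10)
J(8, 0) + m(11)*D(13, s(-5)) = 0*(1 + 8) + 10*2 = 0*9 + 20 = 0 + 20 = 20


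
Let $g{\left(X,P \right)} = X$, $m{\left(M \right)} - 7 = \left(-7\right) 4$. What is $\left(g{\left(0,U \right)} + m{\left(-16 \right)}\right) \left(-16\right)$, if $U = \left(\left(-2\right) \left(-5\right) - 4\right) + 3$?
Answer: $336$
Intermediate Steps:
$m{\left(M \right)} = -21$ ($m{\left(M \right)} = 7 - 28 = -21$)
$U = 9$ ($U = \left(10 - 4\right) + 3 = 6 + 3 = 9$)
$\left(g{\left(0,U \right)} + m{\left(-16 \right)}\right) \left(-16\right) = \left(0 - 21\right) \left(-16\right) = \left(-21\right) \left(-16\right) = 336$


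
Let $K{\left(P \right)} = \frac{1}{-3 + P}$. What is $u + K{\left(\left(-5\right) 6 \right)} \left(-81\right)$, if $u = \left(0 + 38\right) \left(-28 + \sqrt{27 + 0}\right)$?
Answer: $- \frac{11677}{11} + 114 \sqrt{3} \approx -864.09$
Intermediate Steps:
$u = -1064 + 114 \sqrt{3}$ ($u = 38 \left(-28 + \sqrt{27}\right) = 38 \left(-28 + 3 \sqrt{3}\right) = -1064 + 114 \sqrt{3} \approx -866.55$)
$u + K{\left(\left(-5\right) 6 \right)} \left(-81\right) = \left(-1064 + 114 \sqrt{3}\right) + \frac{1}{-3 - 30} \left(-81\right) = \left(-1064 + 114 \sqrt{3}\right) + \frac{1}{-33} \left(-81\right) = \left(-1064 + 114 \sqrt{3}\right) - - \frac{27}{11} = \left(-1064 + 114 \sqrt{3}\right) + \frac{27}{11} = - \frac{11677}{11} + 114 \sqrt{3}$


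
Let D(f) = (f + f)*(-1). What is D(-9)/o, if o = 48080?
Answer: 9/24040 ≈ 0.00037438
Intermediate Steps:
D(f) = -2*f (D(f) = (2*f)*(-1) = -2*f)
D(-9)/o = -2*(-9)/48080 = 18*(1/48080) = 9/24040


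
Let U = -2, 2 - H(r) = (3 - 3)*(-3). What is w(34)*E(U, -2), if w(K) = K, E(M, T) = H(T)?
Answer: 68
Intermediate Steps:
H(r) = 2 (H(r) = 2 - (3 - 3)*(-3) = 2 - 0*(-3) = 2 - 1*0 = 2 + 0 = 2)
E(M, T) = 2
w(34)*E(U, -2) = 34*2 = 68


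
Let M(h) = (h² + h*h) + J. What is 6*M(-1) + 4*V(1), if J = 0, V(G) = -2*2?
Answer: -4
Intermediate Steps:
V(G) = -4
M(h) = 2*h² (M(h) = (h² + h*h) + 0 = (h² + h²) + 0 = 2*h² + 0 = 2*h²)
6*M(-1) + 4*V(1) = 6*(2*(-1)²) + 4*(-4) = 6*(2*1) - 16 = 6*2 - 16 = 12 - 16 = -4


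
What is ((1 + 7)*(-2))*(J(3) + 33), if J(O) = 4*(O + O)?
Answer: -912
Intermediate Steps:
J(O) = 8*O (J(O) = 4*(2*O) = 8*O)
((1 + 7)*(-2))*(J(3) + 33) = ((1 + 7)*(-2))*(8*3 + 33) = (8*(-2))*(24 + 33) = -16*57 = -912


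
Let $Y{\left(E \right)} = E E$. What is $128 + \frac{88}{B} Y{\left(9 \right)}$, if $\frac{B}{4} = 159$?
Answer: $\frac{7378}{53} \approx 139.21$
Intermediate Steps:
$B = 636$ ($B = 4 \cdot 159 = 636$)
$Y{\left(E \right)} = E^{2}$
$128 + \frac{88}{B} Y{\left(9 \right)} = 128 + \frac{88}{636} \cdot 9^{2} = 128 + 88 \cdot \frac{1}{636} \cdot 81 = 128 + \frac{22}{159} \cdot 81 = 128 + \frac{594}{53} = \frac{7378}{53}$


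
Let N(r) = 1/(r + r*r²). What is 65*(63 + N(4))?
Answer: 278525/68 ≈ 4096.0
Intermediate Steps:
N(r) = 1/(r + r³)
65*(63 + N(4)) = 65*(63 + 1/(4 + 4³)) = 65*(63 + 1/(4 + 64)) = 65*(63 + 1/68) = 65*(4285/68) = 278525/68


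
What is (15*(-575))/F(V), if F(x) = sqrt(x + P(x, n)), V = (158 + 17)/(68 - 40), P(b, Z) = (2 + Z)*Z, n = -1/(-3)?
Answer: -2250*sqrt(253)/11 ≈ -3253.5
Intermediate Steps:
n = 1/3 (n = -1*(-1/3) = 1/3 ≈ 0.33333)
P(b, Z) = Z*(2 + Z)
V = 25/4 (V = 175/28 = 175*(1/28) = 25/4 ≈ 6.2500)
F(x) = sqrt(7/9 + x) (F(x) = sqrt(x + (2 + 1/3)/3) = sqrt(x + (1/3)*(7/3)) = sqrt(x + 7/9) = sqrt(7/9 + x))
(15*(-575))/F(V) = (15*(-575))/((sqrt(7 + 9*(25/4))/3)) = -8625*3/sqrt(7 + 225/4) = -8625*6*sqrt(253)/253 = -2250*sqrt(253)/11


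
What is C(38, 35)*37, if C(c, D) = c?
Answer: 1406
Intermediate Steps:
C(38, 35)*37 = 38*37 = 1406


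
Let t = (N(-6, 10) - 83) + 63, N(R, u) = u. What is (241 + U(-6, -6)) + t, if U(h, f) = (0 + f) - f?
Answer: 231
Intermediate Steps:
U(h, f) = 0 (U(h, f) = f - f = 0)
t = -10 (t = (10 - 83) + 63 = -73 + 63 = -10)
(241 + U(-6, -6)) + t = (241 + 0) - 10 = 241 - 10 = 231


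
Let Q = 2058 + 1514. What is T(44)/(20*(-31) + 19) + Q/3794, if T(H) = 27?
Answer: 1022167/1140097 ≈ 0.89656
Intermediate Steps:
Q = 3572
T(44)/(20*(-31) + 19) + Q/3794 = 27/(20*(-31) + 19) + 3572/3794 = 27/(-620 + 19) + 3572*(1/3794) = 27/(-601) + 1786/1897 = 27*(-1/601) + 1786/1897 = -27/601 + 1786/1897 = 1022167/1140097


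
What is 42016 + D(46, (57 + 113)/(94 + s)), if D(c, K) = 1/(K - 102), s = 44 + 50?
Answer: 399277954/9503 ≈ 42016.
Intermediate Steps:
s = 94
D(c, K) = 1/(-102 + K)
42016 + D(46, (57 + 113)/(94 + s)) = 42016 + 1/(-102 + (57 + 113)/(94 + 94)) = 42016 + 1/(-102 + 170/188) = 42016 + 1/(-102 + 170*(1/188)) = 42016 + 1/(-102 + 85/94) = 42016 + 1/(-9503/94) = 42016 - 94/9503 = 399277954/9503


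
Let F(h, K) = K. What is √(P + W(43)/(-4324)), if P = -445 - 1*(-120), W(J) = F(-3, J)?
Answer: I*√1519175783/2162 ≈ 18.028*I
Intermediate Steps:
W(J) = J
P = -325 (P = -445 + 120 = -325)
√(P + W(43)/(-4324)) = √(-325 + 43/(-4324)) = √(-325 + 43*(-1/4324)) = √(-325 - 43/4324) = √(-1405343/4324) = I*√1519175783/2162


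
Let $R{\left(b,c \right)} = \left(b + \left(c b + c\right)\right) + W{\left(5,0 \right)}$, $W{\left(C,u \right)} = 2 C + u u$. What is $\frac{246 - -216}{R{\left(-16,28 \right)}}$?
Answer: $- \frac{77}{71} \approx -1.0845$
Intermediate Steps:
$W{\left(C,u \right)} = u^{2} + 2 C$ ($W{\left(C,u \right)} = 2 C + u^{2} = u^{2} + 2 C$)
$R{\left(b,c \right)} = 10 + b + c + b c$ ($R{\left(b,c \right)} = \left(b + \left(c b + c\right)\right) + \left(0^{2} + 2 \cdot 5\right) = \left(b + \left(b c + c\right)\right) + \left(0 + 10\right) = \left(b + \left(c + b c\right)\right) + 10 = \left(b + c + b c\right) + 10 = 10 + b + c + b c$)
$\frac{246 - -216}{R{\left(-16,28 \right)}} = \frac{246 - -216}{10 - 16 + 28 - 448} = \frac{246 + 216}{10 - 16 + 28 - 448} = \frac{462}{-426} = 462 \left(- \frac{1}{426}\right) = - \frac{77}{71}$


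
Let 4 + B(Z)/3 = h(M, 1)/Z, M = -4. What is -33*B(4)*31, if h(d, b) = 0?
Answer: 12276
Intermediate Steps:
B(Z) = -12 (B(Z) = -12 + 3*(0/Z) = -12 + 3*0 = -12 + 0 = -12)
-33*B(4)*31 = -33*(-12)*31 = 396*31 = 12276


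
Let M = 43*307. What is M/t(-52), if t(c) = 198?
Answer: 13201/198 ≈ 66.672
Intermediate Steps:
M = 13201
M/t(-52) = 13201/198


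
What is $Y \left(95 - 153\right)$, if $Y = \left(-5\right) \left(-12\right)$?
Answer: $-3480$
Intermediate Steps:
$Y = 60$
$Y \left(95 - 153\right) = 60 \left(95 - 153\right) = 60 \left(-58\right) = -3480$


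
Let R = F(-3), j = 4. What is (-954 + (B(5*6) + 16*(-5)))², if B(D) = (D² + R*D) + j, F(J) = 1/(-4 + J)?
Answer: 883600/49 ≈ 18033.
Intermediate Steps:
R = -⅐ (R = 1/(-4 - 3) = 1/(-7) = -⅐ ≈ -0.14286)
B(D) = 4 + D² - D/7 (B(D) = (D² - D/7) + 4 = 4 + D² - D/7)
(-954 + (B(5*6) + 16*(-5)))² = (-954 + ((4 + (5*6)² - 5*6/7) + 16*(-5)))² = (-954 + ((4 + 30² - ⅐*30) - 80))² = (-954 + ((4 + 900 - 30/7) - 80))² = (-954 + (6298/7 - 80))² = (-954 + 5738/7)² = (-940/7)² = 883600/49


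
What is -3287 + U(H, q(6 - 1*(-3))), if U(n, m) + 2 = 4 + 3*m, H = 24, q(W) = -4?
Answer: -3297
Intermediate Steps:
U(n, m) = 2 + 3*m (U(n, m) = -2 + (4 + 3*m) = 2 + 3*m)
-3287 + U(H, q(6 - 1*(-3))) = -3287 + (2 + 3*(-4)) = -3287 + (2 - 12) = -3287 - 10 = -3297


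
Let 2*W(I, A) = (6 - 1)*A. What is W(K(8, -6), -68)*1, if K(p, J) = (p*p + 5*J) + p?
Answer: -170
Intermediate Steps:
K(p, J) = p + p² + 5*J (K(p, J) = (p² + 5*J) + p = p + p² + 5*J)
W(I, A) = 5*A/2 (W(I, A) = ((6 - 1)*A)/2 = (5*A)/2 = 5*A/2)
W(K(8, -6), -68)*1 = ((5/2)*(-68))*1 = -170*1 = -170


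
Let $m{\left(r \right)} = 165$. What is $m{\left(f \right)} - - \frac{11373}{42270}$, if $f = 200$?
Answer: $\frac{2328641}{14090} \approx 165.27$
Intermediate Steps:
$m{\left(f \right)} - - \frac{11373}{42270} = 165 - - \frac{11373}{42270} = 165 - \left(-11373\right) \frac{1}{42270} = 165 - - \frac{3791}{14090} = 165 + \frac{3791}{14090} = \frac{2328641}{14090}$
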